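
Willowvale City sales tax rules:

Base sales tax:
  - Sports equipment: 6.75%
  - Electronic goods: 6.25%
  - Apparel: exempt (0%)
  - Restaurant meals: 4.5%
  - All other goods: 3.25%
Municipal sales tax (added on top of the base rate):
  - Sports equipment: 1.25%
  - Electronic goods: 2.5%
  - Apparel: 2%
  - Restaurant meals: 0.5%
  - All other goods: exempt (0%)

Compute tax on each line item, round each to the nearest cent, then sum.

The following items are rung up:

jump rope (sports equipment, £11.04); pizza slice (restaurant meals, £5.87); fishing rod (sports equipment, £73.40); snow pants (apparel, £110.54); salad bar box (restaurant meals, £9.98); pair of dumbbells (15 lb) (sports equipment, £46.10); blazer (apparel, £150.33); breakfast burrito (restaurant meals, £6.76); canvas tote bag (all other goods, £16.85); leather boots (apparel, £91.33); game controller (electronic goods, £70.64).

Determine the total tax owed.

Jump rope £11.04: sports equipment → 6.75% + 1.25% municipal = 8% → £0.88
Pizza slice £5.87: restaurant meals → 4.5% + 0.5% municipal = 5% → £0.29
Fishing rod £73.40: sports equipment → 6.75% + 1.25% municipal = 8% → £5.87
Snow pants £110.54: apparel → 0% + 2% municipal = 2% → £2.21
Salad bar box £9.98: restaurant meals → 4.5% + 0.5% municipal = 5% → £0.50
Pair of dumbbells (15 lb) £46.10: sports equipment → 6.75% + 1.25% municipal = 8% → £3.69
Blazer £150.33: apparel → 0% + 2% municipal = 2% → £3.01
Breakfast burrito £6.76: restaurant meals → 4.5% + 0.5% municipal = 5% → £0.34
Canvas tote bag £16.85: all other goods → 3.25% + 0% municipal = 3.25% → £0.55
Leather boots £91.33: apparel → 0% + 2% municipal = 2% → £1.83
Game controller £70.64: electronic goods → 6.25% + 2.5% municipal = 8.75% → £6.18
Total tax = £0.88 + £0.29 + £5.87 + £2.21 + £0.50 + £3.69 + £3.01 + £0.34 + £0.55 + £1.83 + £6.18 = £25.35

£25.35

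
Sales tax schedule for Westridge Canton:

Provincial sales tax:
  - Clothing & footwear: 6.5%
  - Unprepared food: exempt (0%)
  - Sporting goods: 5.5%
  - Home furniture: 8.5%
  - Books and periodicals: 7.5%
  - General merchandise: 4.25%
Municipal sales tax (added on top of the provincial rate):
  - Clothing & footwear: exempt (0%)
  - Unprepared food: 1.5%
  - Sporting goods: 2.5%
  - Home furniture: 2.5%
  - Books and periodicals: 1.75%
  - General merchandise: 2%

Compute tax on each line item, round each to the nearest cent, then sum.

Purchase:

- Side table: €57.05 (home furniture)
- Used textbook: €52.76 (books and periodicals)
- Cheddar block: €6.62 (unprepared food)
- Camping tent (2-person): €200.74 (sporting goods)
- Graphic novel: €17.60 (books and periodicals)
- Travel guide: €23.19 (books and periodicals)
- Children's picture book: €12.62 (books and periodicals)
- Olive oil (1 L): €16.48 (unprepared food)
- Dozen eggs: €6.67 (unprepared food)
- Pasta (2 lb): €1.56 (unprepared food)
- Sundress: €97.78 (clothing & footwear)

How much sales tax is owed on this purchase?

€39.00

Side table €57.05: home furniture → 8.5% + 2.5% municipal = 11% → €6.28
Used textbook €52.76: books and periodicals → 7.5% + 1.75% municipal = 9.25% → €4.88
Cheddar block €6.62: unprepared food → 0% + 1.5% municipal = 1.5% → €0.10
Camping tent (2-person) €200.74: sporting goods → 5.5% + 2.5% municipal = 8% → €16.06
Graphic novel €17.60: books and periodicals → 7.5% + 1.75% municipal = 9.25% → €1.63
Travel guide €23.19: books and periodicals → 7.5% + 1.75% municipal = 9.25% → €2.15
Children's picture book €12.62: books and periodicals → 7.5% + 1.75% municipal = 9.25% → €1.17
Olive oil (1 L) €16.48: unprepared food → 0% + 1.5% municipal = 1.5% → €0.25
Dozen eggs €6.67: unprepared food → 0% + 1.5% municipal = 1.5% → €0.10
Pasta (2 lb) €1.56: unprepared food → 0% + 1.5% municipal = 1.5% → €0.02
Sundress €97.78: clothing & footwear → 6.5% + 0% municipal = 6.5% → €6.36
Total tax = €6.28 + €4.88 + €0.10 + €16.06 + €1.63 + €2.15 + €1.17 + €0.25 + €0.10 + €0.02 + €6.36 = €39.00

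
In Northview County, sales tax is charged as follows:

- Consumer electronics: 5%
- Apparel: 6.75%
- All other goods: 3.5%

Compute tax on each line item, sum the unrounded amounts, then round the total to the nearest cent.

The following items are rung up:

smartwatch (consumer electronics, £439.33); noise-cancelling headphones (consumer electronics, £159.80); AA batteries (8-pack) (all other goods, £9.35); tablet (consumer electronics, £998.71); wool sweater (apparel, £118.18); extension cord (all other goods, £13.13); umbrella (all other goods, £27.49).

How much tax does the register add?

Smartwatch £439.33: consumer electronics → 5% → £21.9665
Noise-cancelling headphones £159.80: consumer electronics → 5% → £7.99
AA batteries (8-pack) £9.35: all other goods → 3.5% → £0.32725
Tablet £998.71: consumer electronics → 5% → £49.9355
Wool sweater £118.18: apparel → 6.75% → £7.97715
Extension cord £13.13: all other goods → 3.5% → £0.45955
Umbrella £27.49: all other goods → 3.5% → £0.96215
Unrounded tax sum = £89.6181 → £89.62

£89.62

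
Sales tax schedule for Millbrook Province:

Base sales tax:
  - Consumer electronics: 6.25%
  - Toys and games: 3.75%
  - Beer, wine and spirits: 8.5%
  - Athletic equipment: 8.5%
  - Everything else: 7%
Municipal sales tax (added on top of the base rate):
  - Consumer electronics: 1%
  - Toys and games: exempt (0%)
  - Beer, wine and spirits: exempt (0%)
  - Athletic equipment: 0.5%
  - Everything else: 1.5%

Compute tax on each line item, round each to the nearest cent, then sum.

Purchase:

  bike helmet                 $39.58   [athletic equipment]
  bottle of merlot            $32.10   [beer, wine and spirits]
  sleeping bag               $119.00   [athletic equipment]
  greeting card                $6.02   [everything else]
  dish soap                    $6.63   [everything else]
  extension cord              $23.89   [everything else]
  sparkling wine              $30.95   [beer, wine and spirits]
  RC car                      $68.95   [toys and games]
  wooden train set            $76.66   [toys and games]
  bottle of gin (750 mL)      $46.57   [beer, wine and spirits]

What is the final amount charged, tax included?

$482.50

Bike helmet $39.58: athletic equipment → 8.5% + 0.5% municipal = 9% → $3.56
Bottle of merlot $32.10: beer, wine and spirits → 8.5% + 0% municipal = 8.5% → $2.73
Sleeping bag $119.00: athletic equipment → 8.5% + 0.5% municipal = 9% → $10.71
Greeting card $6.02: everything else → 7% + 1.5% municipal = 8.5% → $0.51
Dish soap $6.63: everything else → 7% + 1.5% municipal = 8.5% → $0.56
Extension cord $23.89: everything else → 7% + 1.5% municipal = 8.5% → $2.03
Sparkling wine $30.95: beer, wine and spirits → 8.5% + 0% municipal = 8.5% → $2.63
RC car $68.95: toys and games → 3.75% + 0% municipal = 3.75% → $2.59
Wooden train set $76.66: toys and games → 3.75% + 0% municipal = 3.75% → $2.87
Bottle of gin (750 mL) $46.57: beer, wine and spirits → 8.5% + 0% municipal = 8.5% → $3.96
Subtotal = $450.35; tax = $32.15; total due = $482.50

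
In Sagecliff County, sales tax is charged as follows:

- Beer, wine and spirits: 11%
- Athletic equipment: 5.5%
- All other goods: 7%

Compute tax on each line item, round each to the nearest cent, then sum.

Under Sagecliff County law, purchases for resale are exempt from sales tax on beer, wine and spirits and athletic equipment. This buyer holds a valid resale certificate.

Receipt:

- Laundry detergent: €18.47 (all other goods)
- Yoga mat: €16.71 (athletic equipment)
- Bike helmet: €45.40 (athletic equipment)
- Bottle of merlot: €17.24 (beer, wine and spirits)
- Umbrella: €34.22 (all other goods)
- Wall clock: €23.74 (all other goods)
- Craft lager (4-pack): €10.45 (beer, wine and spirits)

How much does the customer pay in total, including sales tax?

€171.58

Laundry detergent €18.47: all other goods → 7% → €1.29
Yoga mat €16.71: athletic equipment, buyer-exempt → 0% → €0.00
Bike helmet €45.40: athletic equipment, buyer-exempt → 0% → €0.00
Bottle of merlot €17.24: beer, wine and spirits, buyer-exempt → 0% → €0.00
Umbrella €34.22: all other goods → 7% → €2.40
Wall clock €23.74: all other goods → 7% → €1.66
Craft lager (4-pack) €10.45: beer, wine and spirits, buyer-exempt → 0% → €0.00
Subtotal = €166.23; tax = €5.35; total due = €171.58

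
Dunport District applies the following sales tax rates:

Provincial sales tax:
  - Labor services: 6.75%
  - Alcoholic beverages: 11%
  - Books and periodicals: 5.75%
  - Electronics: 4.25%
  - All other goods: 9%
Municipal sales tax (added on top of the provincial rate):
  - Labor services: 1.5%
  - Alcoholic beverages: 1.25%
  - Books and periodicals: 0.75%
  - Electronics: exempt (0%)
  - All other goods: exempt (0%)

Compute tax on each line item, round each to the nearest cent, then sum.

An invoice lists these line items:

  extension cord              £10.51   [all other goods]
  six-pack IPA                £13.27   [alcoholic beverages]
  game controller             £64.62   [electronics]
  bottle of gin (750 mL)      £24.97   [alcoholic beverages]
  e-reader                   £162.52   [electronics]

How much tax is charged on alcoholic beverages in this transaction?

£4.69

Six-pack IPA £13.27: alcoholic beverages → 11% + 1.25% municipal = 12.25% → £1.63
Bottle of gin (750 mL) £24.97: alcoholic beverages → 11% + 1.25% municipal = 12.25% → £3.06
Tax on alcoholic beverages = £1.63 + £3.06 = £4.69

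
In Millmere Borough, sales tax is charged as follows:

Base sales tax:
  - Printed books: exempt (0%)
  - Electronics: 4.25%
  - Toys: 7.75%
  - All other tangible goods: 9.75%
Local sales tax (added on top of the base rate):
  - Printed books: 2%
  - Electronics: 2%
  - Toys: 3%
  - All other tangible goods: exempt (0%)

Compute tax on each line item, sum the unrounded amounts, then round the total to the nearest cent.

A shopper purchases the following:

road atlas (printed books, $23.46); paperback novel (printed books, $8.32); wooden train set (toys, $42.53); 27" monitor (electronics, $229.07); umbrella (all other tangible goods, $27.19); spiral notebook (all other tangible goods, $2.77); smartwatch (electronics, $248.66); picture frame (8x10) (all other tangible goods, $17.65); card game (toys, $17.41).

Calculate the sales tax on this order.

$41.58

Road atlas $23.46: printed books → 0% + 2% local = 2% → $0.4692
Paperback novel $8.32: printed books → 0% + 2% local = 2% → $0.1664
Wooden train set $42.53: toys → 7.75% + 3% local = 10.75% → $4.571975
27" monitor $229.07: electronics → 4.25% + 2% local = 6.25% → $14.316875
Umbrella $27.19: all other tangible goods → 9.75% + 0% local = 9.75% → $2.651025
Spiral notebook $2.77: all other tangible goods → 9.75% + 0% local = 9.75% → $0.270075
Smartwatch $248.66: electronics → 4.25% + 2% local = 6.25% → $15.54125
Picture frame (8x10) $17.65: all other tangible goods → 9.75% + 0% local = 9.75% → $1.720875
Card game $17.41: toys → 7.75% + 3% local = 10.75% → $1.871575
Unrounded tax sum = $41.57925 → $41.58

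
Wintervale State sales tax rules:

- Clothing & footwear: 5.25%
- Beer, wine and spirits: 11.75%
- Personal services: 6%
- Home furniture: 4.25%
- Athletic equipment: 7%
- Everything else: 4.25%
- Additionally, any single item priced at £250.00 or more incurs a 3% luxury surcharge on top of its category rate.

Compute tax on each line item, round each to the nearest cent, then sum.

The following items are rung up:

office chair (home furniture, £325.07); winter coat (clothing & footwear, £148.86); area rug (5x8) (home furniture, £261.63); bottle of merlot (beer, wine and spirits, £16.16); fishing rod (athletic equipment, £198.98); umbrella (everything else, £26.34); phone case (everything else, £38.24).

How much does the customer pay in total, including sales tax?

£1084.22

Office chair £325.07: home furniture → 4.25% + 3% surcharge = 7.25% → £23.57
Winter coat £148.86: clothing & footwear → 5.25% → £7.82
Area rug (5x8) £261.63: home furniture → 4.25% + 3% surcharge = 7.25% → £18.97
Bottle of merlot £16.16: beer, wine and spirits → 11.75% → £1.90
Fishing rod £198.98: athletic equipment → 7% → £13.93
Umbrella £26.34: everything else → 4.25% → £1.12
Phone case £38.24: everything else → 4.25% → £1.63
Subtotal = £1015.28; tax = £68.94; total due = £1084.22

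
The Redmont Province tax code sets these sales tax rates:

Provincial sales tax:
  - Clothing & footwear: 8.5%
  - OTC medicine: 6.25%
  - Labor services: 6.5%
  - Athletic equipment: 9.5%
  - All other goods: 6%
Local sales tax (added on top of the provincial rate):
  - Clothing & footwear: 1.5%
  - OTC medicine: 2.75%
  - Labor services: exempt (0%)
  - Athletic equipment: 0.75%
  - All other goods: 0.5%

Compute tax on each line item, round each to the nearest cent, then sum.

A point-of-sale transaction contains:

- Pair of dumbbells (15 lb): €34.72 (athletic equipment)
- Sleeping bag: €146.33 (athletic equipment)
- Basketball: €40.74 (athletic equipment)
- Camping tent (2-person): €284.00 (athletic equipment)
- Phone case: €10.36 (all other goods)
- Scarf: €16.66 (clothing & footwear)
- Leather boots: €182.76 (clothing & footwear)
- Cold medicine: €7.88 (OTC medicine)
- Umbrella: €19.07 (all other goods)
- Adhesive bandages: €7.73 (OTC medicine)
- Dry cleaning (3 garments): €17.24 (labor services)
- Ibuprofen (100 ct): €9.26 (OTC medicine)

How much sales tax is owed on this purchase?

€77.07

Pair of dumbbells (15 lb) €34.72: athletic equipment → 9.5% + 0.75% local = 10.25% → €3.56
Sleeping bag €146.33: athletic equipment → 9.5% + 0.75% local = 10.25% → €15.00
Basketball €40.74: athletic equipment → 9.5% + 0.75% local = 10.25% → €4.18
Camping tent (2-person) €284.00: athletic equipment → 9.5% + 0.75% local = 10.25% → €29.11
Phone case €10.36: all other goods → 6% + 0.5% local = 6.5% → €0.67
Scarf €16.66: clothing & footwear → 8.5% + 1.5% local = 10% → €1.67
Leather boots €182.76: clothing & footwear → 8.5% + 1.5% local = 10% → €18.28
Cold medicine €7.88: OTC medicine → 6.25% + 2.75% local = 9% → €0.71
Umbrella €19.07: all other goods → 6% + 0.5% local = 6.5% → €1.24
Adhesive bandages €7.73: OTC medicine → 6.25% + 2.75% local = 9% → €0.70
Dry cleaning (3 garments) €17.24: labor services → 6.5% + 0% local = 6.5% → €1.12
Ibuprofen (100 ct) €9.26: OTC medicine → 6.25% + 2.75% local = 9% → €0.83
Total tax = €3.56 + €15.00 + €4.18 + €29.11 + €0.67 + €1.67 + €18.28 + €0.71 + €1.24 + €0.70 + €1.12 + €0.83 = €77.07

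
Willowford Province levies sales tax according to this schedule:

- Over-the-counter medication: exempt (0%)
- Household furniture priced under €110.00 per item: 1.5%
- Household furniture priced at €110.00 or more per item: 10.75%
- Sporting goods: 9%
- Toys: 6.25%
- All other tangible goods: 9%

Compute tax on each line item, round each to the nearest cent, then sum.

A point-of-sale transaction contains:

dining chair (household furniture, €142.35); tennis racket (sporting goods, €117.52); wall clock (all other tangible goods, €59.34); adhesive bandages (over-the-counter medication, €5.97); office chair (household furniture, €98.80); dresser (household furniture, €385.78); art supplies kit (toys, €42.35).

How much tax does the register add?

€76.82

Dining chair €142.35: household furniture, €110.00 or more → 10.75% → €15.30
Tennis racket €117.52: sporting goods → 9% → €10.58
Wall clock €59.34: all other tangible goods → 9% → €5.34
Adhesive bandages €5.97: over-the-counter medication → 0% → €0.00
Office chair €98.80: household furniture, under €110.00 → 1.5% → €1.48
Dresser €385.78: household furniture, €110.00 or more → 10.75% → €41.47
Art supplies kit €42.35: toys → 6.25% → €2.65
Total tax = €15.30 + €10.58 + €5.34 + €1.48 + €41.47 + €2.65 = €76.82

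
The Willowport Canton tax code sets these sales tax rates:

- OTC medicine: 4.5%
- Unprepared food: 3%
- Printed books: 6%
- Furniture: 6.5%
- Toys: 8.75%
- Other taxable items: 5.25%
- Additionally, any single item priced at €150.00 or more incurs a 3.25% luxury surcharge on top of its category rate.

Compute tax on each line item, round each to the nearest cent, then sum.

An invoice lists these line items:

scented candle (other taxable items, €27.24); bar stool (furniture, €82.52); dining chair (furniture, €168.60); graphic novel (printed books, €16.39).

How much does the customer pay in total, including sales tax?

€318.96

Scented candle €27.24: other taxable items → 5.25% → €1.43
Bar stool €82.52: furniture → 6.5% → €5.36
Dining chair €168.60: furniture → 6.5% + 3.25% surcharge = 9.75% → €16.44
Graphic novel €16.39: printed books → 6% → €0.98
Subtotal = €294.75; tax = €24.21; total due = €318.96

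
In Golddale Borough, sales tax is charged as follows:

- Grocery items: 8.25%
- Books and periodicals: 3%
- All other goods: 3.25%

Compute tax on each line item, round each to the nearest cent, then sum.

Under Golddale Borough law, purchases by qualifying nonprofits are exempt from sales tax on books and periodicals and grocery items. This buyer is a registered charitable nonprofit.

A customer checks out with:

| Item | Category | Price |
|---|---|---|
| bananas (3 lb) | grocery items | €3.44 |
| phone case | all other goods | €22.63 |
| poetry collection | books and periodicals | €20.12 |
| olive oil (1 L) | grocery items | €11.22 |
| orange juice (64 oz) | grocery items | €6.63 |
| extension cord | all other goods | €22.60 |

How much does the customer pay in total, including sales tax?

€88.11

Bananas (3 lb) €3.44: grocery items, buyer-exempt → 0% → €0.00
Phone case €22.63: all other goods → 3.25% → €0.74
Poetry collection €20.12: books and periodicals, buyer-exempt → 0% → €0.00
Olive oil (1 L) €11.22: grocery items, buyer-exempt → 0% → €0.00
Orange juice (64 oz) €6.63: grocery items, buyer-exempt → 0% → €0.00
Extension cord €22.60: all other goods → 3.25% → €0.73
Subtotal = €86.64; tax = €1.47; total due = €88.11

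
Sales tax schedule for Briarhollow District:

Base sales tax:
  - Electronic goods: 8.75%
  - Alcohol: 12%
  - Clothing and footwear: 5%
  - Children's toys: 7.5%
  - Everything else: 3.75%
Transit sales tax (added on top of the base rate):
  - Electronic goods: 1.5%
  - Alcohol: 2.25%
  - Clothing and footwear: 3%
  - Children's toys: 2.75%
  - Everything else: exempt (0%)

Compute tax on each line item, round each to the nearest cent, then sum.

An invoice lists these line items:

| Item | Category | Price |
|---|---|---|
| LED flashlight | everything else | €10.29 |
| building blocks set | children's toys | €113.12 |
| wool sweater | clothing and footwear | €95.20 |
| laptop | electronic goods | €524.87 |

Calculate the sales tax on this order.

LED flashlight €10.29: everything else → 3.75% + 0% transit = 3.75% → €0.39
Building blocks set €113.12: children's toys → 7.5% + 2.75% transit = 10.25% → €11.59
Wool sweater €95.20: clothing and footwear → 5% + 3% transit = 8% → €7.62
Laptop €524.87: electronic goods → 8.75% + 1.5% transit = 10.25% → €53.80
Total tax = €0.39 + €11.59 + €7.62 + €53.80 = €73.40

€73.40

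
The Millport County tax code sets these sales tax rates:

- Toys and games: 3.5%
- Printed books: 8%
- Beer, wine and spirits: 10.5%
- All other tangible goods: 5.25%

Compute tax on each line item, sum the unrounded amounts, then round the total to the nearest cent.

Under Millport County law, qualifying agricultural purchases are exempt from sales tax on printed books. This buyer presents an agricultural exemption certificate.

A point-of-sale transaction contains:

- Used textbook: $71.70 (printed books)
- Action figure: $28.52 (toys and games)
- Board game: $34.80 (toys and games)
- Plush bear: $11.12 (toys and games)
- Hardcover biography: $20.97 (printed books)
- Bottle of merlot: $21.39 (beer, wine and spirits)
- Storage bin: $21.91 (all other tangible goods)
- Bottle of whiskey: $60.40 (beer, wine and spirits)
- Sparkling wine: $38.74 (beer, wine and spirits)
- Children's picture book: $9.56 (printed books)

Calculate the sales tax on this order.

Used textbook $71.70: printed books, buyer-exempt → 0% → $0.00
Action figure $28.52: toys and games → 3.5% → $0.9982
Board game $34.80: toys and games → 3.5% → $1.218
Plush bear $11.12: toys and games → 3.5% → $0.3892
Hardcover biography $20.97: printed books, buyer-exempt → 0% → $0.00
Bottle of merlot $21.39: beer, wine and spirits → 10.5% → $2.24595
Storage bin $21.91: all other tangible goods → 5.25% → $1.150275
Bottle of whiskey $60.40: beer, wine and spirits → 10.5% → $6.342
Sparkling wine $38.74: beer, wine and spirits → 10.5% → $4.0677
Children's picture book $9.56: printed books, buyer-exempt → 0% → $0.00
Unrounded tax sum = $16.411325 → $16.41

$16.41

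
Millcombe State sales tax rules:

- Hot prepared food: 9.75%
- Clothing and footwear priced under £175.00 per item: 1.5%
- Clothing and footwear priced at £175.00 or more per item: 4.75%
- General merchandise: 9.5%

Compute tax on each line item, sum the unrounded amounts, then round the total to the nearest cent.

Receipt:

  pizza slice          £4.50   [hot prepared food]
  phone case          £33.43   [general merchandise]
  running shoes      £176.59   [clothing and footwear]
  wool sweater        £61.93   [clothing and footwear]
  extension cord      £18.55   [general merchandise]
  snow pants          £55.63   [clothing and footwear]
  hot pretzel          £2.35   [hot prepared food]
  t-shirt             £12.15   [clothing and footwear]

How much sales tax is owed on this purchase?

Pizza slice £4.50: hot prepared food → 9.75% → £0.43875
Phone case £33.43: general merchandise → 9.5% → £3.17585
Running shoes £176.59: clothing and footwear, £175.00 or more → 4.75% → £8.388025
Wool sweater £61.93: clothing and footwear, under £175.00 → 1.5% → £0.92895
Extension cord £18.55: general merchandise → 9.5% → £1.76225
Snow pants £55.63: clothing and footwear, under £175.00 → 1.5% → £0.83445
Hot pretzel £2.35: hot prepared food → 9.75% → £0.229125
T-shirt £12.15: clothing and footwear, under £175.00 → 1.5% → £0.18225
Unrounded tax sum = £15.93965 → £15.94

£15.94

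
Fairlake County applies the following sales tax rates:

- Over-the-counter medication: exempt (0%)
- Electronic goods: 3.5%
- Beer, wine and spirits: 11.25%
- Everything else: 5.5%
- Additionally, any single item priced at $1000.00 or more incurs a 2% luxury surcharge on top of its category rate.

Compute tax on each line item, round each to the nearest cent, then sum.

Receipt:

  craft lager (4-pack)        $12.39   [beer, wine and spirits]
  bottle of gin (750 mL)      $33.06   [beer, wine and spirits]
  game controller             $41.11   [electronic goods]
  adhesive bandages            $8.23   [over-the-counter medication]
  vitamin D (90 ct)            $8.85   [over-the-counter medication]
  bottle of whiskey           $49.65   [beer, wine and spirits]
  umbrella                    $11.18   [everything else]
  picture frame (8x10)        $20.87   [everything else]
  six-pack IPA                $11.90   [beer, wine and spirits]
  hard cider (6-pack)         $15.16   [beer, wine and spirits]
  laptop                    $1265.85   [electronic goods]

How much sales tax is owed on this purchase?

Craft lager (4-pack) $12.39: beer, wine and spirits → 11.25% → $1.39
Bottle of gin (750 mL) $33.06: beer, wine and spirits → 11.25% → $3.72
Game controller $41.11: electronic goods → 3.5% → $1.44
Adhesive bandages $8.23: over-the-counter medication → 0% → $0.00
Vitamin D (90 ct) $8.85: over-the-counter medication → 0% → $0.00
Bottle of whiskey $49.65: beer, wine and spirits → 11.25% → $5.59
Umbrella $11.18: everything else → 5.5% → $0.61
Picture frame (8x10) $20.87: everything else → 5.5% → $1.15
Six-pack IPA $11.90: beer, wine and spirits → 11.25% → $1.34
Hard cider (6-pack) $15.16: beer, wine and spirits → 11.25% → $1.71
Laptop $1265.85: electronic goods → 3.5% + 2% surcharge = 5.5% → $69.62
Total tax = $1.39 + $3.72 + $1.44 + $5.59 + $0.61 + $1.15 + $1.34 + $1.71 + $69.62 = $86.57

$86.57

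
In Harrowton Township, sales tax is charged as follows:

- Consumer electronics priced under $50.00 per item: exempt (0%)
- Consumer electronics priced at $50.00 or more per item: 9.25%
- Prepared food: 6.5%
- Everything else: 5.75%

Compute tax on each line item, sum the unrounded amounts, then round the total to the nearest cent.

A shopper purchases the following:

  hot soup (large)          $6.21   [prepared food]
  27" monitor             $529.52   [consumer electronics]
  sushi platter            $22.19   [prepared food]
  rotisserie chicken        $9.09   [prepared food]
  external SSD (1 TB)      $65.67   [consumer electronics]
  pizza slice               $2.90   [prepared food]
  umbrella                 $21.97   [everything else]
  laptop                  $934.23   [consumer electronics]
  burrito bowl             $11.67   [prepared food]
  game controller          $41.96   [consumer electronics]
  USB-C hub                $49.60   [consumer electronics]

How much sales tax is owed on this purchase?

Hot soup (large) $6.21: prepared food → 6.5% → $0.40365
27" monitor $529.52: consumer electronics, $50.00 or more → 9.25% → $48.9806
Sushi platter $22.19: prepared food → 6.5% → $1.44235
Rotisserie chicken $9.09: prepared food → 6.5% → $0.59085
External SSD (1 TB) $65.67: consumer electronics, $50.00 or more → 9.25% → $6.074475
Pizza slice $2.90: prepared food → 6.5% → $0.1885
Umbrella $21.97: everything else → 5.75% → $1.263275
Laptop $934.23: consumer electronics, $50.00 or more → 9.25% → $86.416275
Burrito bowl $11.67: prepared food → 6.5% → $0.75855
Game controller $41.96: consumer electronics, under $50.00 → 0% → $0.00
USB-C hub $49.60: consumer electronics, under $50.00 → 0% → $0.00
Unrounded tax sum = $146.118525 → $146.12

$146.12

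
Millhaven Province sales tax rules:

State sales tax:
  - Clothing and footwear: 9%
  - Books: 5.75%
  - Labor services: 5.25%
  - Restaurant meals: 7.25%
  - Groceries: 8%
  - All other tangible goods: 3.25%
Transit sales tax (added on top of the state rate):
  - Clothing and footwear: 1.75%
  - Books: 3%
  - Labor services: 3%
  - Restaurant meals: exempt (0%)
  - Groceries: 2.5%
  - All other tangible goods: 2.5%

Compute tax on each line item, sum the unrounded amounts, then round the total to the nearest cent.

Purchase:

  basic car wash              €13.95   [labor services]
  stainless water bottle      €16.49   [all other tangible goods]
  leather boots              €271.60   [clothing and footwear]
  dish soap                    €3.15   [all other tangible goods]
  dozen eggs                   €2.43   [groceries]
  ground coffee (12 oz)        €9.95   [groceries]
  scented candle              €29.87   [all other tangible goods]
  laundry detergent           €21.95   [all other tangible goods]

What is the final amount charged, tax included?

Basic car wash €13.95: labor services → 5.25% + 3% transit = 8.25% → €1.150875
Stainless water bottle €16.49: all other tangible goods → 3.25% + 2.5% transit = 5.75% → €0.948175
Leather boots €271.60: clothing and footwear → 9% + 1.75% transit = 10.75% → €29.197
Dish soap €3.15: all other tangible goods → 3.25% + 2.5% transit = 5.75% → €0.181125
Dozen eggs €2.43: groceries → 8% + 2.5% transit = 10.5% → €0.25515
Ground coffee (12 oz) €9.95: groceries → 8% + 2.5% transit = 10.5% → €1.04475
Scented candle €29.87: all other tangible goods → 3.25% + 2.5% transit = 5.75% → €1.717525
Laundry detergent €21.95: all other tangible goods → 3.25% + 2.5% transit = 5.75% → €1.262125
Subtotal = €369.39; unrounded tax = €35.756725 → €35.76; total due = €405.15

€405.15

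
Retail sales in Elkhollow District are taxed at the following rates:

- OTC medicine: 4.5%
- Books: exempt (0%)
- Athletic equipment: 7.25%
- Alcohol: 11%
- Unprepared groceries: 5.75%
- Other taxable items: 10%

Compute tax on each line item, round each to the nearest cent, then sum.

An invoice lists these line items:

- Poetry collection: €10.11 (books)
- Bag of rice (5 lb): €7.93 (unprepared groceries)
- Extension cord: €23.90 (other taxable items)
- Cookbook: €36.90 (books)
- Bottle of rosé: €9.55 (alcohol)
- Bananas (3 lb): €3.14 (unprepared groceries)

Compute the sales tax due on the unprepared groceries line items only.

Bag of rice (5 lb) €7.93: unprepared groceries → 5.75% → €0.46
Bananas (3 lb) €3.14: unprepared groceries → 5.75% → €0.18
Tax on unprepared groceries = €0.46 + €0.18 = €0.64

€0.64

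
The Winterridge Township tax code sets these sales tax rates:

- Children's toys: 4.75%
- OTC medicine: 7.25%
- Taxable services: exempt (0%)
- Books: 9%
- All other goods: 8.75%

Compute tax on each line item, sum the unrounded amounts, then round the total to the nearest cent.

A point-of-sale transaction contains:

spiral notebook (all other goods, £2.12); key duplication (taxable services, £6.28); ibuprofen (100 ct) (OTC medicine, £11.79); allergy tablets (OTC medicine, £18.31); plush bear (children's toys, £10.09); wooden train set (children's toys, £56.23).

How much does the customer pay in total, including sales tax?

Spiral notebook £2.12: all other goods → 8.75% → £0.1855
Key duplication £6.28: taxable services → 0% → £0.00
Ibuprofen (100 ct) £11.79: OTC medicine → 7.25% → £0.854775
Allergy tablets £18.31: OTC medicine → 7.25% → £1.327475
Plush bear £10.09: children's toys → 4.75% → £0.479275
Wooden train set £56.23: children's toys → 4.75% → £2.670925
Subtotal = £104.82; unrounded tax = £5.51795 → £5.52; total due = £110.34

£110.34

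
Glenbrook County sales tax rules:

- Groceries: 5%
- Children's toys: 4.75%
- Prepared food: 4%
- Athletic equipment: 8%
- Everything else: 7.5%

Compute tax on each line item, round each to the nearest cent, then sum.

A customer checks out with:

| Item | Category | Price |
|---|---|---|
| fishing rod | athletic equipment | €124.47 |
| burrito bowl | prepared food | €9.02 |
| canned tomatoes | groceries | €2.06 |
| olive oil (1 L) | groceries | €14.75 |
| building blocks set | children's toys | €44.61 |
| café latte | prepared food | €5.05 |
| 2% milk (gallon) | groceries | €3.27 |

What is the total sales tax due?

€13.64

Fishing rod €124.47: athletic equipment → 8% → €9.96
Burrito bowl €9.02: prepared food → 4% → €0.36
Canned tomatoes €2.06: groceries → 5% → €0.10
Olive oil (1 L) €14.75: groceries → 5% → €0.74
Building blocks set €44.61: children's toys → 4.75% → €2.12
Café latte €5.05: prepared food → 4% → €0.20
2% milk (gallon) €3.27: groceries → 5% → €0.16
Total tax = €9.96 + €0.36 + €0.10 + €0.74 + €2.12 + €0.20 + €0.16 = €13.64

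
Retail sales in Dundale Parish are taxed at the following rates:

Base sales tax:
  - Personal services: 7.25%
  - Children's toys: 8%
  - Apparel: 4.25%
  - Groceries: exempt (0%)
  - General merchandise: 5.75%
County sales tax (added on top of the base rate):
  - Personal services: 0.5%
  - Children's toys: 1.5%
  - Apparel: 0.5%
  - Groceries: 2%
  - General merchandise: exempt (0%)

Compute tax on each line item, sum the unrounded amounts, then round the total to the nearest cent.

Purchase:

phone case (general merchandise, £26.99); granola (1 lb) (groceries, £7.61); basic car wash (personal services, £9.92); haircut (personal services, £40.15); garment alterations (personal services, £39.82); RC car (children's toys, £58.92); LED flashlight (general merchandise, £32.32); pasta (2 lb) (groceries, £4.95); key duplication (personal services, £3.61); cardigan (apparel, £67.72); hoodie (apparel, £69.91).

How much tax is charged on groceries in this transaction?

£0.25

Granola (1 lb) £7.61: groceries → 0% + 2% county = 2% → £0.1522
Pasta (2 lb) £4.95: groceries → 0% + 2% county = 2% → £0.099
Tax on groceries: unrounded sum = £0.2512 → £0.25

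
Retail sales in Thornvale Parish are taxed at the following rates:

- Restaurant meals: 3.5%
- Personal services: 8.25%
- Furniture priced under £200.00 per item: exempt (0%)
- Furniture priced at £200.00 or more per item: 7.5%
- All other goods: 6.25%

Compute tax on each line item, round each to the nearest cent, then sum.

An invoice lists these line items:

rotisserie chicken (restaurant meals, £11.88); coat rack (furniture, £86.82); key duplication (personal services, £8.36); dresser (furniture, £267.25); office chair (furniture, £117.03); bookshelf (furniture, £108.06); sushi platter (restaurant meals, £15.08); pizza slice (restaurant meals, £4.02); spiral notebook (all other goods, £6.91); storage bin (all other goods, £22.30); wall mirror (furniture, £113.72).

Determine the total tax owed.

£23.64

Rotisserie chicken £11.88: restaurant meals → 3.5% → £0.42
Coat rack £86.82: furniture, under £200.00 → 0% → £0.00
Key duplication £8.36: personal services → 8.25% → £0.69
Dresser £267.25: furniture, £200.00 or more → 7.5% → £20.04
Office chair £117.03: furniture, under £200.00 → 0% → £0.00
Bookshelf £108.06: furniture, under £200.00 → 0% → £0.00
Sushi platter £15.08: restaurant meals → 3.5% → £0.53
Pizza slice £4.02: restaurant meals → 3.5% → £0.14
Spiral notebook £6.91: all other goods → 6.25% → £0.43
Storage bin £22.30: all other goods → 6.25% → £1.39
Wall mirror £113.72: furniture, under £200.00 → 0% → £0.00
Total tax = £0.42 + £0.69 + £20.04 + £0.53 + £0.14 + £0.43 + £1.39 = £23.64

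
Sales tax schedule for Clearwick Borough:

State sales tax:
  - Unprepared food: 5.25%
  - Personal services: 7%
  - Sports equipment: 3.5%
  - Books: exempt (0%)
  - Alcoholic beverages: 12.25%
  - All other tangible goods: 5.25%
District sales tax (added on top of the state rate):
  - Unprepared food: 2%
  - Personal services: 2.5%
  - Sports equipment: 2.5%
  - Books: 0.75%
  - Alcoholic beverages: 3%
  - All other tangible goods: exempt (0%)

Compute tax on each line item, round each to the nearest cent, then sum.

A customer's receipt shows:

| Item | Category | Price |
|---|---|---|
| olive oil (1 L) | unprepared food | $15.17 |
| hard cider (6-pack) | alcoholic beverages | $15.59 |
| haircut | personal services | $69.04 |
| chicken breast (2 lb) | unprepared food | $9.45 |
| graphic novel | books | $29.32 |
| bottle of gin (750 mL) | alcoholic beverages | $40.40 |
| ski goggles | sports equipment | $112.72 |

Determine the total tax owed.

$23.87

Olive oil (1 L) $15.17: unprepared food → 5.25% + 2% district = 7.25% → $1.10
Hard cider (6-pack) $15.59: alcoholic beverages → 12.25% + 3% district = 15.25% → $2.38
Haircut $69.04: personal services → 7% + 2.5% district = 9.5% → $6.56
Chicken breast (2 lb) $9.45: unprepared food → 5.25% + 2% district = 7.25% → $0.69
Graphic novel $29.32: books → 0% + 0.75% district = 0.75% → $0.22
Bottle of gin (750 mL) $40.40: alcoholic beverages → 12.25% + 3% district = 15.25% → $6.16
Ski goggles $112.72: sports equipment → 3.5% + 2.5% district = 6% → $6.76
Total tax = $1.10 + $2.38 + $6.56 + $0.69 + $0.22 + $6.16 + $6.76 = $23.87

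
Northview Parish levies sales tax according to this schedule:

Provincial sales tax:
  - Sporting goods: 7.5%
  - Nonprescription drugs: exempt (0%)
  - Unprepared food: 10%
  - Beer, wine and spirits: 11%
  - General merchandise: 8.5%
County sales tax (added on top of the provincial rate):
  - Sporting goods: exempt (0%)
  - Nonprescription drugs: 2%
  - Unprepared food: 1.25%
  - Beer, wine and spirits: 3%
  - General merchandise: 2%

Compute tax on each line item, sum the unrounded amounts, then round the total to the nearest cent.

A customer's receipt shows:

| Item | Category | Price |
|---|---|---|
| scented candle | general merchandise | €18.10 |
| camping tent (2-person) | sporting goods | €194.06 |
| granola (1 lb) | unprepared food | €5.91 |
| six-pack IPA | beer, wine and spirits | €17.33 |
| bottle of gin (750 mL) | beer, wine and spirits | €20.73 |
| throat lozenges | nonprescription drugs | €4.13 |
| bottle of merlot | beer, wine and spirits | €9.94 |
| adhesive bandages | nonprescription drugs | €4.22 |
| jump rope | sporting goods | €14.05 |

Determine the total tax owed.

€25.06

Scented candle €18.10: general merchandise → 8.5% + 2% county = 10.5% → €1.9005
Camping tent (2-person) €194.06: sporting goods → 7.5% + 0% county = 7.5% → €14.5545
Granola (1 lb) €5.91: unprepared food → 10% + 1.25% county = 11.25% → €0.664875
Six-pack IPA €17.33: beer, wine and spirits → 11% + 3% county = 14% → €2.4262
Bottle of gin (750 mL) €20.73: beer, wine and spirits → 11% + 3% county = 14% → €2.9022
Throat lozenges €4.13: nonprescription drugs → 0% + 2% county = 2% → €0.0826
Bottle of merlot €9.94: beer, wine and spirits → 11% + 3% county = 14% → €1.3916
Adhesive bandages €4.22: nonprescription drugs → 0% + 2% county = 2% → €0.0844
Jump rope €14.05: sporting goods → 7.5% + 0% county = 7.5% → €1.05375
Unrounded tax sum = €25.060625 → €25.06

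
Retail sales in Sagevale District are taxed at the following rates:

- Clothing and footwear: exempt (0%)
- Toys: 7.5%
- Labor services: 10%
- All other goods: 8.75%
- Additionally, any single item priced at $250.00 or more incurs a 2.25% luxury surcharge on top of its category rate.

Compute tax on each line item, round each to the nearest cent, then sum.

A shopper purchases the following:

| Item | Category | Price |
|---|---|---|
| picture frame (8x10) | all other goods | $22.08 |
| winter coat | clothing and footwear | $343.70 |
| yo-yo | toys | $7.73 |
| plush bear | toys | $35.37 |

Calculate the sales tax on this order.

$12.89

Picture frame (8x10) $22.08: all other goods → 8.75% → $1.93
Winter coat $343.70: clothing and footwear → 0% + 2.25% surcharge = 2.25% → $7.73
Yo-yo $7.73: toys → 7.5% → $0.58
Plush bear $35.37: toys → 7.5% → $2.65
Total tax = $1.93 + $7.73 + $0.58 + $2.65 = $12.89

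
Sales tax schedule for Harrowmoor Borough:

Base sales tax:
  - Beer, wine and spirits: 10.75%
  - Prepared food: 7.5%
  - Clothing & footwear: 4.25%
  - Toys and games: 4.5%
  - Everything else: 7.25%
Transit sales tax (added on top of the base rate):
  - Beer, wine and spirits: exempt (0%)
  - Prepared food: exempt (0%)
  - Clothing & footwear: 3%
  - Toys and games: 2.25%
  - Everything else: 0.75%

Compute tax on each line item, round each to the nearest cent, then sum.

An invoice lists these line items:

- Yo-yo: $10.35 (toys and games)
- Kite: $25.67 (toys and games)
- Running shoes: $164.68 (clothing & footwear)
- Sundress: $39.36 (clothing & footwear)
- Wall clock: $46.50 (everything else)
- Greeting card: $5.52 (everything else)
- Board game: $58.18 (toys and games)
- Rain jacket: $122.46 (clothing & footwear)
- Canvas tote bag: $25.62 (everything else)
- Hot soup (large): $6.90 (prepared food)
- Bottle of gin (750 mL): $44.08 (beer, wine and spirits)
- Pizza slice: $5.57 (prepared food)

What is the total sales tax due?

Yo-yo $10.35: toys and games → 4.5% + 2.25% transit = 6.75% → $0.70
Kite $25.67: toys and games → 4.5% + 2.25% transit = 6.75% → $1.73
Running shoes $164.68: clothing & footwear → 4.25% + 3% transit = 7.25% → $11.94
Sundress $39.36: clothing & footwear → 4.25% + 3% transit = 7.25% → $2.85
Wall clock $46.50: everything else → 7.25% + 0.75% transit = 8% → $3.72
Greeting card $5.52: everything else → 7.25% + 0.75% transit = 8% → $0.44
Board game $58.18: toys and games → 4.5% + 2.25% transit = 6.75% → $3.93
Rain jacket $122.46: clothing & footwear → 4.25% + 3% transit = 7.25% → $8.88
Canvas tote bag $25.62: everything else → 7.25% + 0.75% transit = 8% → $2.05
Hot soup (large) $6.90: prepared food → 7.5% + 0% transit = 7.5% → $0.52
Bottle of gin (750 mL) $44.08: beer, wine and spirits → 10.75% + 0% transit = 10.75% → $4.74
Pizza slice $5.57: prepared food → 7.5% + 0% transit = 7.5% → $0.42
Total tax = $0.70 + $1.73 + $11.94 + $2.85 + $3.72 + $0.44 + $3.93 + $8.88 + $2.05 + $0.52 + $4.74 + $0.42 = $41.92

$41.92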